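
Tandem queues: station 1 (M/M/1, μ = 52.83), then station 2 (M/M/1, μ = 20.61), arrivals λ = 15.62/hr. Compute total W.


Each node sees arrival rate λ = 15.62/hr (tandem ⇒ throughput preserved).
W₁ = 1/(μ₁−λ) = 1/(52.83−15.62) = 0.02687 hr
W₂ = 1/(μ₂−λ) = 1/(20.61−15.62) = 0.20040 hr
W_total = W₁ + W₂ = 0.02687 + 0.20040 = 0.22728 hr

Final: 0.22728 hr


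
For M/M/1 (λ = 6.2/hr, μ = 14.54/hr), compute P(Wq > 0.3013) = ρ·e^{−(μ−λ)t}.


ρ = 6.2/14.54 = 0.4264
P(Wq > t) = ρ·e^{−(μ−λ)t} = 0.4264·e^{−2.5128}
= 0.4264·0.081038 = 0.034555

Final: 0.034555


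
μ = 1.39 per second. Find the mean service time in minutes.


Mean service time = 1/μ = 1/1.39 second = 0.71942 second
In minutes: 0.71942 × 0.0166667 = 0.01199 min

Final: 0.01199 min


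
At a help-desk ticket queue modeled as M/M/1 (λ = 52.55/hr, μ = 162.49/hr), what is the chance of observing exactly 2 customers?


ρ = 52.55/162.49 = 0.3234
P_n = (1−ρ)·ρ^n = (1 − 0.3234)·0.3234^2 = 0.6766·0.104590 = 0.070765

Final: 0.070765


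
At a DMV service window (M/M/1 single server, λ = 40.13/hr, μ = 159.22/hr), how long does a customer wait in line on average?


ρ = 40.13/159.22 = 0.2520
Wq = ρ/(μ−λ) = 0.2520/(159.22 − 40.13) = 0.2520/119.09 = 0.002116 hr

Final: 0.002116 hr


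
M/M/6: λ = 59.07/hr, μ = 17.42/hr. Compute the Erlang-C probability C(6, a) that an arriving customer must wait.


a = λ/μ = 3.3909; ρ = a/6 = 0.5652
P₀ = 0.032532 (from M/M/c formula)
C(c,a) = [a^c/(c!(1−ρ))]·P₀ = [1520.24268/(720·0.4348)]·0.032532
= 4.85563·0.032532 = 0.157963

Final: 0.157963


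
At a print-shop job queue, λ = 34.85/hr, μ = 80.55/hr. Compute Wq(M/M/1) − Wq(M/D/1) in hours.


ρ = 34.85/80.55 = 0.4327
Wq(M/M/1) = ρ/(μ−λ) = 0.4327/45.70 = 0.009467 hr
Wq(M/D/1) = ρ/(2(μ−λ)) = 0.004734 hr
Savings = 0.009467 − 0.004734 = 0.004734 hr

Final: 0.004734 hr


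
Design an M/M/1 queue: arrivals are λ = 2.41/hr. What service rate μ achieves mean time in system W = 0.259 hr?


W = 1/(μ−λ) ⇒ μ − λ = 1/W = 1/0.259 = 3.8610
μ = λ + 1/W = 2.41 + 3.8610 = 6.2710 per hr

Final: 6.2710 /hr


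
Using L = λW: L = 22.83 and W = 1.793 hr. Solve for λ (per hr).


λ = L/W = 22.83/1.793 = 12.7328 /hr

Final: 12.7328 /hr


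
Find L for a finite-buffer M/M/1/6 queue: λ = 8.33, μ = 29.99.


ρ = 8.33/29.99 = 0.2778
L = ρ[1 − (K+1)ρ^K + Kρ^(K+1)] / [(1−ρ)(1−ρ^(K+1))]
Numerator: 0.2778·(1 − 7·0.0004592 + 6·0.0001275) = 0.277079
Denominator: (0.7222)·(0.999872) = 0.722149
L = 0.277079/0.722149 = 0.3837

Final: 0.3837


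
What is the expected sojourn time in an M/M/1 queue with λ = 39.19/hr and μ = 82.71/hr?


W = 1/(μ−λ) = 1/(82.71 − 39.19) = 1/43.52 = 0.02298 hr

Final: 0.02298 hr


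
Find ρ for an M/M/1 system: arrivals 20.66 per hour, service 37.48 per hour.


ρ = λ/μ = 20.66/37.48 = 0.5512

Final: 0.5512


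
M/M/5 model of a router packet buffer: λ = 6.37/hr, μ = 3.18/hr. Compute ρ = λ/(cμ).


ρ = λ/(cμ) = 6.37/(5·3.18) = 6.37/15.90 = 0.4006

Final: 0.4006


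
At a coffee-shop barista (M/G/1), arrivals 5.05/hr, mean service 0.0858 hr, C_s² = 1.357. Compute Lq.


ρ = λ·E[S] = 5.05·0.0858 = 0.4333
Lq = ρ²(1+C_s²)/(2(1−ρ)) = 0.1877·(1+1.357)/(2·0.5667)
= 0.1877·2.3570/1.1334 = 0.39041

Final: 0.39041


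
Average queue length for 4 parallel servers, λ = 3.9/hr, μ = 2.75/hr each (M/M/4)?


a = λ/μ = 1.4182; ρ = a/4 = 0.3545
P₀ = 0.240367
Lq = P₀·a^c·ρ / (c!·(1−ρ)²) = 0.240367·4.04509·0.3545/(24·0.41661)
= 0.03448

Final: 0.03448


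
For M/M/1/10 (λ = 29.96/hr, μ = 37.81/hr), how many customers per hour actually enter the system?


ρ = 0.7924; P_K = (1−ρ)ρ^10/(1−ρ^11) = 0.021956
λ_eff = λ(1 − P_K) = 29.96·(1 − 0.021956) = 29.96·0.978044 = 29.3022 /hr

Final: 29.3022 /hr


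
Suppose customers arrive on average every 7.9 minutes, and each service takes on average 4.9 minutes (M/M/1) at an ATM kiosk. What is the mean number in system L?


λ = 60/7.9 = 7.5949 /hr
μ = 60/4.9 = 12.2449 /hr
ρ = λ/μ = 7.5949/12.2449 = 0.6203
L = ρ/(1−ρ) = 0.6203/0.3797 = 1.6333

Final: 1.6333


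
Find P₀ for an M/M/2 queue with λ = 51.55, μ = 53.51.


a = λ/μ = 51.55/53.51 = 0.9634; ρ = a/c = 0.4817
Σ_{k=0}^{1} a^k/k! (terms k=0..1) = 1.00000 + 0.96337 = 1.96337
Tail: a^2/(2!(1−ρ)) = 0.92808/(2·0.5183) = 0.89529
P₀ = 1/(1.96337 + 0.89529) = 1/2.85866 = 0.349814

Final: 0.349814


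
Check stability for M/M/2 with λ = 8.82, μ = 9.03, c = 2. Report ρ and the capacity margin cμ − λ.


Total capacity cμ = 2·9.03 = 18.06/hr
ρ = λ/(cμ) = 8.82/18.06 = 0.4884
Stable ⇔ ρ < 1: YES
Spare capacity = cμ − λ = 18.06 − 8.82 = 9.24/hr

Final: ρ = 0.4884; stable; margin = 9.24/hr


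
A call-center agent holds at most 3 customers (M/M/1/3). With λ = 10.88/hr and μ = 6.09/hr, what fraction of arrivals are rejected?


ρ = λ/μ = 10.88/6.09 = 1.7865
P_K = (1−ρ)ρ^K/(1−ρ^(K+1)) = (-0.7865·5.702100)/(1 − 10.187002)
= -4.484903/-9.187002 = 0.488179

Final: 0.488179


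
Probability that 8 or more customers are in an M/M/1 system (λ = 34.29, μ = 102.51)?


ρ = 34.29/102.51 = 0.3345
P(N ≥ n) = ρ^n = 0.3345^8 = 0.0001568

Final: 0.0001568


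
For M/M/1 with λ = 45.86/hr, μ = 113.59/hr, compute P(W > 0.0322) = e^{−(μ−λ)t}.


W ~ Exponential(μ−λ) for M/M/1.
μ − λ = 113.59 − 45.86 = 67.7300
P(W > t) = e^{−(μ−λ)t} = e^{−2.1809} = 0.112939

Final: 0.112939


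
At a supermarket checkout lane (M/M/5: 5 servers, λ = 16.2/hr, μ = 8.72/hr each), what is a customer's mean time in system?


a = 1.8578; ρ = 0.3716; P₀ = 0.155232
Lq = P₀·a^c·ρ/(c!(1−ρ)²) = 0.02693
Wq = Lq/λ = 0.02693/16.2 = 0.001663 hr
W = Wq + 1/μ = 0.001663 + 0.11468 = 0.11634 hr

Final: 0.11634 hr


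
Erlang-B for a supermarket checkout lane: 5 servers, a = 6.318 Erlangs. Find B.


B(c,a) = (a^c/c!) / Σ_{k=0}^{c} a^k/k!
a^5/5! = 83.891288
Σ terms (k=0..5): 1.00000 + 6.31800 + 19.95856 + 42.03273 + 66.39070 + 83.89129 = 219.591281
B = 83.891288/219.591281 = 0.382034

Final: 0.382034


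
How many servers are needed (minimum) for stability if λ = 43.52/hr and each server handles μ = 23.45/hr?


Stability requires cμ > λ ⇔ c > λ/μ.
λ/μ = 43.52/23.45 = 1.8559
Minimum integer c = ⌊1.8559⌋ + 1 = 2
Check: 2·23.45 = 46.90 > 43.52, while 1·23.45 = 23.45 ≤ 43.52

Final: 2 servers


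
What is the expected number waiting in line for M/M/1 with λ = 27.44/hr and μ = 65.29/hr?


ρ = 27.44/65.29 = 0.4203
Lq = ρ²/(1−ρ) = 0.1766/0.5797 = 0.3047

Final: 0.3047


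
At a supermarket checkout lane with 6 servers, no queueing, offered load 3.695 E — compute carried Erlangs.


B(6,3.695) = 0.095608 (Erlang-B)
Carried load = a(1 − B) = 3.695·(1 − 0.095608) = 3.695·0.904392 = 3.3417 E

Final: 3.3417 Erlangs


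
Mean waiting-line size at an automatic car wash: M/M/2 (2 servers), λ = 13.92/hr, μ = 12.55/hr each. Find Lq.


a = λ/μ = 1.1092; ρ = a/2 = 0.5546
P₀ = 0.286520
Lq = P₀·a^c·ρ / (c!·(1−ρ)²) = 0.286520·1.23024·0.5546/(2·0.19840)
= 0.49266

Final: 0.49266


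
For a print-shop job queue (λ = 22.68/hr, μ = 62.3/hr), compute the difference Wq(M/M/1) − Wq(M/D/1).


ρ = 22.68/62.3 = 0.3640
Wq(M/M/1) = ρ/(μ−λ) = 0.3640/39.62 = 0.009188 hr
Wq(M/D/1) = ρ/(2(μ−λ)) = 0.004594 hr
Savings = 0.009188 − 0.004594 = 0.004594 hr

Final: 0.004594 hr


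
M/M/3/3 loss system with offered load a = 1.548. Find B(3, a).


B(c,a) = (a^c/c!) / Σ_{k=0}^{c} a^k/k!
a^3/3! = 0.618246
Σ terms (k=0..3): 1.00000 + 1.54800 + 1.19815 + 0.61825 = 4.364398
B = 0.618246/4.364398 = 0.141657

Final: 0.141657


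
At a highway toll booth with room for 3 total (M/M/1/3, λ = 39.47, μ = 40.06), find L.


ρ = 39.47/40.06 = 0.9853
L = ρ[1 − (K+1)ρ^K + Kρ^(K+1)] / [(1−ρ)(1−ρ^(K+1))]
Numerator: 0.9853·(1 − 4·0.956464 + 3·0.942377) = 0.001257
Denominator: (0.01473)·(0.057623) = 0.0008487
L = 0.001257/0.0008487 = 1.4815

Final: 1.4815


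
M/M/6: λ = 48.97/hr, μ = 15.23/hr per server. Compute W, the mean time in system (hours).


a = 3.2154; ρ = 0.5359; P₀ = 0.039140
Lq = P₀·a^c·ρ/(c!(1−ρ)²) = 0.14945
Wq = Lq/λ = 0.14945/48.97 = 0.003052 hr
W = Wq + 1/μ = 0.003052 + 0.06566 = 0.06871 hr

Final: 0.06871 hr


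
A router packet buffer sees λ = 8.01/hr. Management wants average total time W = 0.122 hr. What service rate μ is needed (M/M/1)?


W = 1/(μ−λ) ⇒ μ − λ = 1/W = 1/0.122 = 8.1967
μ = λ + 1/W = 8.01 + 8.1967 = 16.2067 per hr

Final: 16.2067 /hr


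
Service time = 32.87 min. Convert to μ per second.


μ = 1/(service time) in consistent units.
1 second = 0.0166667 min, so μ = 0.0166667/32.87 = 0.0005070 per second

Final: 0.0005070 /sec


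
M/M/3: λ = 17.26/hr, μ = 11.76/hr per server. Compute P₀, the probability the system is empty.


a = λ/μ = 17.26/11.76 = 1.4677; ρ = a/c = 0.4892
Σ_{k=0}^{2} a^k/k! (terms k=0..2) = 1.00000 + 1.46769 + 1.07705 = 3.54474
Tail: a^3/(3!(1−ρ)) = 3.16155/(6·0.5108) = 1.03163
P₀ = 1/(3.54474 + 1.03163) = 1/4.57637 = 0.218514

Final: 0.218514


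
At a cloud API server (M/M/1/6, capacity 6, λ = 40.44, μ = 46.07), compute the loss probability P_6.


ρ = λ/μ = 40.44/46.07 = 0.8778
P_K = (1−ρ)ρ^K/(1−ρ^(K+1)) = (0.1222·0.457465)/(1 − 0.401560)
= 0.055905/0.598440 = 0.093417

Final: 0.093417


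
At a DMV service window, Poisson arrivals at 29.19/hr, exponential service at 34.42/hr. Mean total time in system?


W = 1/(μ−λ) = 1/(34.42 − 29.19) = 1/5.23 = 0.1912 hr

Final: 0.1912 hr


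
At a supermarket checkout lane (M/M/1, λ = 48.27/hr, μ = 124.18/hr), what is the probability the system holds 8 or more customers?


ρ = 48.27/124.18 = 0.3887
P(N ≥ n) = ρ^n = 0.3887^8 = 0.0005212

Final: 0.0005212


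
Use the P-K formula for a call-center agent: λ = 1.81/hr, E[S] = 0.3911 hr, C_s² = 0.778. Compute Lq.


ρ = λ·E[S] = 1.81·0.3911 = 0.7079
Lq = ρ²(1+C_s²)/(2(1−ρ)) = 0.5011·(1+0.778)/(2·0.2921)
= 0.5011·1.7780/0.5842 = 1.52507

Final: 1.52507


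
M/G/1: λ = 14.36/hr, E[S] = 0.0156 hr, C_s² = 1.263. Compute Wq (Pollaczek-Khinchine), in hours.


ρ = λ·E[S] = 14.36·0.0156 = 0.2240
E[S²] = E[S]²(1+C_s²) = 0.0156²·(1+1.263) = 0.0005507
Wq = λ·E[S²]/(2(1−ρ)) = 14.36·0.0005507/(2·0.7760) = 0.005096 hr

Final: 0.005096 hr


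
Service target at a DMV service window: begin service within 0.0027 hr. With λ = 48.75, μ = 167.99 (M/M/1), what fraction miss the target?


ρ = 48.75/167.99 = 0.2902
P(Wq > t) = ρ·e^{−(μ−λ)t} = 0.2902·e^{−0.3219}
= 0.2902·0.724736 = 0.210315

Final: 0.210315


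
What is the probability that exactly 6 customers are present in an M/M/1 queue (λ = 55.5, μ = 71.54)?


ρ = 55.5/71.54 = 0.7758
P_n = (1−ρ)·ρ^n = (1 − 0.7758)·0.7758^6 = 0.2242·0.218004 = 0.048879

Final: 0.048879


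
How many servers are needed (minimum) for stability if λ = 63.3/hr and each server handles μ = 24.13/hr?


Stability requires cμ > λ ⇔ c > λ/μ.
λ/μ = 63.3/24.13 = 2.6233
Minimum integer c = ⌊2.6233⌋ + 1 = 3
Check: 3·24.13 = 72.39 > 63.3, while 2·24.13 = 48.26 ≤ 63.3

Final: 3 servers


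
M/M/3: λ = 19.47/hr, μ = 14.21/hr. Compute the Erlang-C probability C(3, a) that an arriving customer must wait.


a = λ/μ = 1.3702; ρ = a/3 = 0.4567
P₀ = 0.244024 (from M/M/c formula)
C(c,a) = [a^c/(c!(1−ρ))]·P₀ = [2.57226/(6·0.5433)]·0.244024
= 0.78912·0.244024 = 0.192564

Final: 0.192564


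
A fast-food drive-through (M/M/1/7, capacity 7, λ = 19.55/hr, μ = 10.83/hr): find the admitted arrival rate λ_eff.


ρ = 1.8052; P_K = (1−ρ)ρ^7/(1−ρ^8) = 0.450027
λ_eff = λ(1 − P_K) = 19.55·(1 − 0.450027) = 19.55·0.549973 = 10.7520 /hr

Final: 10.7520 /hr


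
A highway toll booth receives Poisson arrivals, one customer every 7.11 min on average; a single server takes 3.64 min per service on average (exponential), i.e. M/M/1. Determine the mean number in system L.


λ = 60/7.11 = 8.4388 /hr
μ = 60/3.64 = 16.4835 /hr
ρ = λ/μ = 8.4388/16.4835 = 0.5120
L = ρ/(1−ρ) = 0.5120/0.4880 = 1.0490

Final: 1.0490


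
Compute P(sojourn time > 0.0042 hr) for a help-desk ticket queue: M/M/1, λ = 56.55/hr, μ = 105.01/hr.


W ~ Exponential(μ−λ) for M/M/1.
μ − λ = 105.01 − 56.55 = 48.4600
P(W > t) = e^{−(μ−λ)t} = e^{−0.2035} = 0.815844

Final: 0.815844


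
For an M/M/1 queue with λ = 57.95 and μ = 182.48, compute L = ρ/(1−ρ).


ρ = λ/μ = 57.95/182.48 = 0.3176
L = ρ/(1−ρ) = 0.3176/(1 − 0.3176) = 0.3176/0.6824 = 0.4653

Final: 0.4653


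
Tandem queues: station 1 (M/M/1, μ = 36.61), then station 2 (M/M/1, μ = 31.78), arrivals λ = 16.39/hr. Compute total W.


Each node sees arrival rate λ = 16.39/hr (tandem ⇒ throughput preserved).
W₁ = 1/(μ₁−λ) = 1/(36.61−16.39) = 0.04946 hr
W₂ = 1/(μ₂−λ) = 1/(31.78−16.39) = 0.06498 hr
W_total = W₁ + W₂ = 0.04946 + 0.06498 = 0.11443 hr

Final: 0.11443 hr


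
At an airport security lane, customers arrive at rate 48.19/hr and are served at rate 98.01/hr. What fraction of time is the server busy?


ρ = λ/μ = 48.19/98.01 = 0.4917

Final: 0.4917


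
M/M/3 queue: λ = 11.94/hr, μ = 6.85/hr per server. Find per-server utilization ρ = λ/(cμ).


ρ = λ/(cμ) = 11.94/(3·6.85) = 11.94/20.55 = 0.5810

Final: 0.5810


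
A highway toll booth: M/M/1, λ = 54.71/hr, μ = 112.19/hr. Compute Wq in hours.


ρ = 54.71/112.19 = 0.4877
Wq = ρ/(μ−λ) = 0.4877/(112.19 − 54.71) = 0.4877/57.48 = 0.008484 hr

Final: 0.008484 hr


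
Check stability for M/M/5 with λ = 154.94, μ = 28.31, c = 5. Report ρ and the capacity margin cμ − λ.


Total capacity cμ = 5·28.31 = 141.55/hr
ρ = λ/(cμ) = 154.94/141.55 = 1.0946
Stable ⇔ ρ < 1: NO
Spare capacity = cμ − λ = 141.55 − 154.94 = -13.39/hr

Final: ρ = 1.0946; unstable; margin = -13.39/hr


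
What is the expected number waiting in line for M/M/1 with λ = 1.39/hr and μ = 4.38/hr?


ρ = 1.39/4.38 = 0.3174
Lq = ρ²/(1−ρ) = 0.1007/0.6826 = 0.1475

Final: 0.1475


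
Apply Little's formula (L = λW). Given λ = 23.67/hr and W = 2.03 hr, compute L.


L = λW = 23.67·2.03 = 48.0501

Final: 48.0501


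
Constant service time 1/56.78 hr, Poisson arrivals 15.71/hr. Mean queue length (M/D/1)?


ρ = 15.71/56.78 = 0.2767
M/D/1: Lq = ρ²/(2(1−ρ)) = 0.07655/(2·0.7233) = 0.05292

Final: 0.05292


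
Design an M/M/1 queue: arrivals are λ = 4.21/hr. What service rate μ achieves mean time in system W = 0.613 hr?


W = 1/(μ−λ) ⇒ μ − λ = 1/W = 1/0.613 = 1.6313
μ = λ + 1/W = 4.21 + 1.6313 = 5.8413 per hr

Final: 5.8413 /hr


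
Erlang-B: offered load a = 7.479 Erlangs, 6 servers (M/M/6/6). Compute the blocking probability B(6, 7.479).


B(c,a) = (a^c/c!) / Σ_{k=0}^{c} a^k/k!
a^6/6! = 243.068512
Σ terms (k=0..6): 1.00000 + 7.47900 + 27.96772 + 69.72353 + 130.36556 + 195.00081 + 243.06851 = 674.605137
B = 243.068512/674.605137 = 0.360312

Final: 0.360312


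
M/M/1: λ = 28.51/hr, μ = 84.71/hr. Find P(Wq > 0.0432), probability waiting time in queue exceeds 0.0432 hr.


ρ = 28.51/84.71 = 0.3366
P(Wq > t) = ρ·e^{−(μ−λ)t} = 0.3366·e^{−2.4278}
= 0.3366·0.088227 = 0.029694

Final: 0.029694


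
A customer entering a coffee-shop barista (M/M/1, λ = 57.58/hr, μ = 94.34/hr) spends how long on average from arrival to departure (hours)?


W = 1/(μ−λ) = 1/(94.34 − 57.58) = 1/36.76 = 0.02720 hr

Final: 0.02720 hr


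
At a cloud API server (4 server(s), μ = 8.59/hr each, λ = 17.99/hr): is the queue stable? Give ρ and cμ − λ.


Total capacity cμ = 4·8.59 = 34.36/hr
ρ = λ/(cμ) = 17.99/34.36 = 0.5236
Stable ⇔ ρ < 1: YES
Spare capacity = cμ − λ = 34.36 − 17.99 = 16.37/hr

Final: ρ = 0.5236; stable; margin = 16.37/hr


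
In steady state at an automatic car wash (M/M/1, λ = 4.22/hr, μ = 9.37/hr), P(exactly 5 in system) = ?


ρ = 4.22/9.37 = 0.4504
P_n = (1−ρ)·ρ^n = (1 − 0.4504)·0.4504^5 = 0.5496·0.018530 = 0.010184

Final: 0.010184


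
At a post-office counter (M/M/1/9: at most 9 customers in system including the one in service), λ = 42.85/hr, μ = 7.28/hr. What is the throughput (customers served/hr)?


ρ = 5.8860; P_K = (1−ρ)ρ^9/(1−ρ^10) = 0.830105
λ_eff = λ(1 − P_K) = 42.85·(1 − 0.830105) = 42.85·0.169895 = 7.2800 /hr

Final: 7.2800 /hr


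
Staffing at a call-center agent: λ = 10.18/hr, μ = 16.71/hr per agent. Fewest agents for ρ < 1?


Stability requires cμ > λ ⇔ c > λ/μ.
λ/μ = 10.18/16.71 = 0.6092
Minimum integer c = ⌊0.6092⌋ + 1 = 1
Check: 1·16.71 = 16.71 > 10.18, while 0·16.71 = 0.00 ≤ 10.18

Final: 1 servers


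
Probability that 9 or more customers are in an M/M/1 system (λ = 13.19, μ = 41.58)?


ρ = 13.19/41.58 = 0.3172
P(N ≥ n) = ρ^n = 0.3172^9 = 0.00003253

Final: 0.00003253


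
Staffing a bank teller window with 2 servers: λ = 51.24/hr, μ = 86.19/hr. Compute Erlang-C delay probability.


a = λ/μ = 0.5945; ρ = a/2 = 0.2973
P₀ = 0.541723 (from M/M/c formula)
C(c,a) = [a^c/(c!(1−ρ))]·P₀ = [0.35343/(2·0.7027)]·0.541723
= 0.25146·0.541723 = 0.136223

Final: 0.136223


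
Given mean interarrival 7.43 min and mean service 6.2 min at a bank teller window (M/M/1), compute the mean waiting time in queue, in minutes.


λ = 60/7.43 = 8.0754 /hr
μ = 60/6.2 = 9.6774 /hr
ρ = λ/μ = 8.0754/9.6774 = 0.8345
Wq = ρ/(μ−λ) = 0.8345/(9.6774−8.0754) = 0.52087 hr
In minutes: 0.52087·60 = 31.252 min

Final: 31.252 min


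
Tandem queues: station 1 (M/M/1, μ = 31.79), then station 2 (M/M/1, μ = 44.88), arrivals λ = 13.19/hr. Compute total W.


Each node sees arrival rate λ = 13.19/hr (tandem ⇒ throughput preserved).
W₁ = 1/(μ₁−λ) = 1/(31.79−13.19) = 0.05376 hr
W₂ = 1/(μ₂−λ) = 1/(44.88−13.19) = 0.03156 hr
W_total = W₁ + W₂ = 0.05376 + 0.03156 = 0.08532 hr

Final: 0.08532 hr


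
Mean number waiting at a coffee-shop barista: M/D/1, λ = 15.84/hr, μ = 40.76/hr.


ρ = 15.84/40.76 = 0.3886
M/D/1: Lq = ρ²/(2(1−ρ)) = 0.1510/(2·0.6114) = 0.12351

Final: 0.12351


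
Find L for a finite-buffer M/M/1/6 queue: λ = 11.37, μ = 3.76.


ρ = 11.37/3.76 = 3.0239
L = ρ[1 − (K+1)ρ^K + Kρ^(K+1)] / [(1−ρ)(1−ρ^(K+1))]
Numerator: 3.0239·(1 − 7·764.602509 + 6·2312.109182) = 25768.283167
Denominator: (-2.0239)·(-2311.109182) = 4677.537466
L = 25768.283167/4677.537466 = 5.5089

Final: 5.5089


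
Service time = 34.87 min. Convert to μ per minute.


μ = 1/(service time) in consistent units.
1 minute = 1 min, so μ = 1/34.87 = 0.02868 per minute

Final: 0.02868 /min


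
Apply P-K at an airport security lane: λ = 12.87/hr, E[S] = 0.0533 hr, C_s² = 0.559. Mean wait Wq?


ρ = λ·E[S] = 12.87·0.0533 = 0.6860
E[S²] = E[S]²(1+C_s²) = 0.0533²·(1+0.559) = 0.004429
Wq = λ·E[S²]/(2(1−ρ)) = 12.87·0.004429/(2·0.3140) = 0.09076 hr

Final: 0.09076 hr


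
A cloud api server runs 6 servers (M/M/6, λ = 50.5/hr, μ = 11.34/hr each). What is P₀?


a = λ/μ = 50.5/11.34 = 4.4533; ρ = a/c = 0.7422
Σ_{k=0}^{5} a^k/k! (terms k=0..5) = 1.00000 + 4.45326 + 9.91577 + 14.71918 + 16.38710 + 14.59521 = 61.07053
Tail: a^6/(6!(1−ρ)) = 7799.55709/(720·0.2578) = 42.02156
P₀ = 1/(61.07053 + 42.02156) = 1/103.09209 = 0.009700

Final: 0.009700


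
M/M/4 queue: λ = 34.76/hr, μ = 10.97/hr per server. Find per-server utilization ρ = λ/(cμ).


ρ = λ/(cμ) = 34.76/(4·10.97) = 34.76/43.88 = 0.7922

Final: 0.7922


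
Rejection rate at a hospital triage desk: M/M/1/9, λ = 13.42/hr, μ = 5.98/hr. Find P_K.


ρ = λ/μ = 13.42/5.98 = 2.2441
P_K = (1−ρ)ρ^K/(1−ρ^(K+1)) = (-1.2441·1443.650237)/(1 − 3239.763576)
= -1796.113339/-3238.763576 = 0.554568

Final: 0.554568


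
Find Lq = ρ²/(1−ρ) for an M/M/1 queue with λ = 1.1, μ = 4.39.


ρ = 1.1/4.39 = 0.2506
Lq = ρ²/(1−ρ) = 0.06279/0.7494 = 0.08378

Final: 0.08378


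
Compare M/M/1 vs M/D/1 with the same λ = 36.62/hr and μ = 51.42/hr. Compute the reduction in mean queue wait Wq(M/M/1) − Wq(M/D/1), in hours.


ρ = 36.62/51.42 = 0.7122
Wq(M/M/1) = ρ/(μ−λ) = 0.7122/14.80 = 0.04812 hr
Wq(M/D/1) = ρ/(2(μ−λ)) = 0.02406 hr
Savings = 0.04812 − 0.02406 = 0.02406 hr

Final: 0.02406 hr


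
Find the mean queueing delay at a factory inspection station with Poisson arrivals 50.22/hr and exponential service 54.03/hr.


ρ = 50.22/54.03 = 0.9295
Wq = ρ/(μ−λ) = 0.9295/(54.03 − 50.22) = 0.9295/3.81 = 0.2440 hr

Final: 0.2440 hr


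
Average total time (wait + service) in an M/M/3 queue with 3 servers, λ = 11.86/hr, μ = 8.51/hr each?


a = 1.3937; ρ = 0.4646; P₀ = 0.237680
Lq = P₀·a^c·ρ/(c!(1−ρ)²) = 0.17374
Wq = Lq/λ = 0.17374/11.86 = 0.01465 hr
W = Wq + 1/μ = 0.01465 + 0.11751 = 0.13216 hr

Final: 0.13216 hr


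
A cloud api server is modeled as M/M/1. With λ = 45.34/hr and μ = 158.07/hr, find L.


ρ = λ/μ = 45.34/158.07 = 0.2868
L = ρ/(1−ρ) = 0.2868/(1 − 0.2868) = 0.2868/0.7132 = 0.4022

Final: 0.4022


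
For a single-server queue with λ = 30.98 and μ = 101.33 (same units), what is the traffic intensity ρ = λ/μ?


ρ = λ/μ = 30.98/101.33 = 0.3057

Final: 0.3057


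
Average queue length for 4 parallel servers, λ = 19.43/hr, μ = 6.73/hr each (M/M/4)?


a = λ/μ = 2.8871; ρ = a/4 = 0.7218
P₀ = 0.044504
Lq = P₀·a^c·ρ / (c!·(1−ρ)²) = 0.044504·69.47538·0.7218/(24·0.07741)
= 1.20118

Final: 1.20118


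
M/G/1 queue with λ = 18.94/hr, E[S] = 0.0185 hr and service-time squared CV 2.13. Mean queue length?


ρ = λ·E[S] = 18.94·0.0185 = 0.3504
Lq = ρ²(1+C_s²)/(2(1−ρ)) = 0.1228·(1+2.13)/(2·0.6496)
= 0.1228·3.1300/1.2992 = 0.29578

Final: 0.29578


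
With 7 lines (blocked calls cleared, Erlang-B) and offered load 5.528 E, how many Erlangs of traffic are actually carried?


B(7,5.528) = 0.154320 (Erlang-B)
Carried load = a(1 − B) = 5.528·(1 − 0.154320) = 5.528·0.845680 = 4.6749 E

Final: 4.6749 Erlangs


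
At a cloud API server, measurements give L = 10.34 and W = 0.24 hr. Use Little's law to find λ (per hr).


λ = L/W = 10.34/0.24 = 43.0833 /hr

Final: 43.0833 /hr


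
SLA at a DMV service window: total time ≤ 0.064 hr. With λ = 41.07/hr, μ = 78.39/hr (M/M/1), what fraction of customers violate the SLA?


W ~ Exponential(μ−λ) for M/M/1.
μ − λ = 78.39 − 41.07 = 37.3200
P(W > t) = e^{−(μ−λ)t} = e^{−2.3885} = 0.091769

Final: 0.091769


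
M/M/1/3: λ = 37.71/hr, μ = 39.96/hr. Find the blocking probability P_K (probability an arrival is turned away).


ρ = λ/μ = 37.71/39.96 = 0.9437
P_K = (1−ρ)ρ^K/(1−ρ^(K+1)) = (0.05631·0.840414)/(1 − 0.793093)
= 0.047321/0.206907 = 0.228705

Final: 0.228705


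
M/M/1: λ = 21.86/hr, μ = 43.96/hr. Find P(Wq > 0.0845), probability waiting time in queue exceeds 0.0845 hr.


ρ = 21.86/43.96 = 0.4973
P(Wq > t) = ρ·e^{−(μ−λ)t} = 0.4973·e^{−1.8675}
= 0.4973·0.154517 = 0.076837

Final: 0.076837


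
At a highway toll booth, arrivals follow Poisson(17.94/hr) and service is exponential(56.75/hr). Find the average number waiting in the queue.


ρ = 17.94/56.75 = 0.3161
Lq = ρ²/(1−ρ) = 0.09993/0.6839 = 0.1461

Final: 0.1461


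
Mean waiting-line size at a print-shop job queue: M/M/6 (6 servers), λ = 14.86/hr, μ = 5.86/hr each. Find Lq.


a = λ/μ = 2.5358; ρ = a/6 = 0.4226
P₀ = 0.078707
Lq = P₀·a^c·ρ / (c!·(1−ρ)²) = 0.078707·265.90540·0.4226/(720·0.33335)
= 0.03685

Final: 0.03685


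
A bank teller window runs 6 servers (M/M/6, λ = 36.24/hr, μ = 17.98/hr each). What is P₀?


a = λ/μ = 36.24/17.98 = 2.0156; ρ = a/c = 0.3359
Σ_{k=0}^{5} a^k/k! (terms k=0..5) = 1.00000 + 2.01557 + 2.03127 + 1.36472 + 0.68767 + 0.27721 = 7.37645
Tail: a^6/(6!(1−ρ)) = 67.04880/(720·0.6641) = 0.14023
P₀ = 1/(7.37645 + 0.14023) = 1/7.51668 = 0.133037

Final: 0.133037


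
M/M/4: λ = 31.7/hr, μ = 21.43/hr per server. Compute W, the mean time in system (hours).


a = 1.4792; ρ = 0.3698; P₀ = 0.225768
Lq = P₀·a^c·ρ/(c!(1−ρ)²) = 0.04194
Wq = Lq/λ = 0.04194/31.7 = 0.001323 hr
W = Wq + 1/μ = 0.001323 + 0.04666 = 0.04799 hr

Final: 0.04799 hr


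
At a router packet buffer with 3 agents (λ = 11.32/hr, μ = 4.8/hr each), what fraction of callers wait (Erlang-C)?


a = λ/μ = 2.3583; ρ = a/3 = 0.7861
P₀ = 0.061125 (from M/M/c formula)
C(c,a) = [a^c/(c!(1−ρ))]·P₀ = [13.11643/(6·0.2139)]·0.061125
= 10.22059·0.061125 = 0.624738

Final: 0.624738


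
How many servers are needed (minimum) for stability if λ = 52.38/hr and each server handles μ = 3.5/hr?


Stability requires cμ > λ ⇔ c > λ/μ.
λ/μ = 52.38/3.5 = 14.9657
Minimum integer c = ⌊14.9657⌋ + 1 = 15
Check: 15·3.5 = 52.50 > 52.38, while 14·3.5 = 49.00 ≤ 52.38

Final: 15 servers


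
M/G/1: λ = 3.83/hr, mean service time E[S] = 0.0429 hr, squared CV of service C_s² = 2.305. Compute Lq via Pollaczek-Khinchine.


ρ = λ·E[S] = 3.83·0.0429 = 0.1643
Lq = ρ²(1+C_s²)/(2(1−ρ)) = 0.02700·(1+2.305)/(2·0.8357)
= 0.02700·3.3050/1.6714 = 0.05338

Final: 0.05338


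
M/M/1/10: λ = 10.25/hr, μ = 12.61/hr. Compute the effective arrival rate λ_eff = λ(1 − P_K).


ρ = 0.8128; P_K = (1−ρ)ρ^10/(1−ρ^11) = 0.026253
λ_eff = λ(1 − P_K) = 10.25·(1 − 0.026253) = 10.25·0.973747 = 9.9809 /hr

Final: 9.9809 /hr


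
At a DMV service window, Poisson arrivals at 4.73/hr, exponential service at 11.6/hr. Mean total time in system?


W = 1/(μ−λ) = 1/(11.6 − 4.73) = 1/6.87 = 0.1456 hr

Final: 0.1456 hr


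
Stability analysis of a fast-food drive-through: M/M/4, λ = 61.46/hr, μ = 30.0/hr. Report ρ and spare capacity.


Total capacity cμ = 4·30.0 = 120.00/hr
ρ = λ/(cμ) = 61.46/120.00 = 0.5122
Stable ⇔ ρ < 1: YES
Spare capacity = cμ − λ = 120.00 − 61.46 = 58.54/hr

Final: ρ = 0.5122; stable; margin = 58.54/hr


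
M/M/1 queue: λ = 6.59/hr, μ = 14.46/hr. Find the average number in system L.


ρ = λ/μ = 6.59/14.46 = 0.4557
L = ρ/(1−ρ) = 0.4557/(1 − 0.4557) = 0.4557/0.5443 = 0.8374

Final: 0.8374


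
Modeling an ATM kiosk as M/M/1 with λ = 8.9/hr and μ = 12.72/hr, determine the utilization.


ρ = λ/μ = 8.9/12.72 = 0.6997

Final: 0.6997


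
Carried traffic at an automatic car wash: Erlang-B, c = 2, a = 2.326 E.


B(2,2.326) = 0.448529 (Erlang-B)
Carried load = a(1 − B) = 2.326·(1 − 0.448529) = 2.326·0.551471 = 1.2827 E

Final: 1.2827 Erlangs


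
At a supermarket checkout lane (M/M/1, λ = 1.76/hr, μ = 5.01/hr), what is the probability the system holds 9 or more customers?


ρ = 1.76/5.01 = 0.3513
P(N ≥ n) = ρ^n = 0.3513^9 = 0.00008148

Final: 0.00008148


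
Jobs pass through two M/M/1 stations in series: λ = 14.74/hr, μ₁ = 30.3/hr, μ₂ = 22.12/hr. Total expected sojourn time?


Each node sees arrival rate λ = 14.74/hr (tandem ⇒ throughput preserved).
W₁ = 1/(μ₁−λ) = 1/(30.3−14.74) = 0.06427 hr
W₂ = 1/(μ₂−λ) = 1/(22.12−14.74) = 0.13550 hr
W_total = W₁ + W₂ = 0.06427 + 0.13550 = 0.19977 hr

Final: 0.19977 hr


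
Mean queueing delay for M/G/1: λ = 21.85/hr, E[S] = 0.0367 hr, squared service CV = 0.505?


ρ = λ·E[S] = 21.85·0.0367 = 0.8019
E[S²] = E[S]²(1+C_s²) = 0.0367²·(1+0.505) = 0.002027
Wq = λ·E[S²]/(2(1−ρ)) = 21.85·0.002027/(2·0.1981) = 0.11179 hr

Final: 0.11179 hr


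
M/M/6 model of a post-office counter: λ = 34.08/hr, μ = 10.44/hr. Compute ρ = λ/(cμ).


ρ = λ/(cμ) = 34.08/(6·10.44) = 34.08/62.64 = 0.5441

Final: 0.5441


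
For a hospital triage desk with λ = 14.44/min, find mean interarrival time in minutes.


Mean interarrival time = 1/λ = 1/14.44 minute = 0.06925 minute
In minutes: 0.06925 × 1 = 0.06925 min

Final: 0.06925 min


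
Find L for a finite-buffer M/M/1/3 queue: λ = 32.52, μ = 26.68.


ρ = 32.52/26.68 = 1.2189
L = ρ[1 − (K+1)ρ^K + Kρ^(K+1)] / [(1−ρ)(1−ρ^(K+1))]
Numerator: 1.2189·(1 − 4·1.810899 + 3·2.207287) = 0.461066
Denominator: (-0.2189)·(-1.207287) = 0.264264
L = 0.461066/0.264264 = 1.7447

Final: 1.7447


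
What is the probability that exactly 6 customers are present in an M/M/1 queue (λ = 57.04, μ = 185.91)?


ρ = 57.04/185.91 = 0.3068
P_n = (1−ρ)·ρ^n = (1 − 0.3068)·0.3068^6 = 0.6932·0.0008342 = 0.0005782

Final: 0.0005782


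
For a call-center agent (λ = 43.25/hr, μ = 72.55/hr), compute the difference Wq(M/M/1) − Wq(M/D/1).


ρ = 43.25/72.55 = 0.5961
Wq(M/M/1) = ρ/(μ−λ) = 0.5961/29.30 = 0.02035 hr
Wq(M/D/1) = ρ/(2(μ−λ)) = 0.01017 hr
Savings = 0.02035 − 0.01017 = 0.01017 hr

Final: 0.01017 hr


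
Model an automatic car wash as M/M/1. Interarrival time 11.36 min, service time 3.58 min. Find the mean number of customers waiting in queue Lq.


λ = 60/11.36 = 5.2817 /hr
μ = 60/3.58 = 16.7598 /hr
ρ = λ/μ = 5.2817/16.7598 = 0.3151
Lq = ρ²/(1−ρ) = 0.09931/0.6849 = 0.1450

Final: 0.1450


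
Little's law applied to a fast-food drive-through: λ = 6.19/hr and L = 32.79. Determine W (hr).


W = L/λ = 32.79/6.19 = 5.2973 hr

Final: 5.2973 hr


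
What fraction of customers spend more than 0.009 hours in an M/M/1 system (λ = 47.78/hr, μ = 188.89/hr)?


W ~ Exponential(μ−λ) for M/M/1.
μ − λ = 188.89 − 47.78 = 141.1100
P(W > t) = e^{−(μ−λ)t} = e^{−1.2700} = 0.280834

Final: 0.280834


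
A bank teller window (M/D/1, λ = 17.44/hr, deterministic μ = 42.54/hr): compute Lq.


ρ = 17.44/42.54 = 0.4100
M/D/1: Lq = ρ²/(2(1−ρ)) = 0.1681/(2·0.5900) = 0.14243

Final: 0.14243


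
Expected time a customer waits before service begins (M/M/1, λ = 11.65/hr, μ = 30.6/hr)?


ρ = 11.65/30.6 = 0.3807
Wq = ρ/(μ−λ) = 0.3807/(30.6 − 11.65) = 0.3807/18.95 = 0.02009 hr

Final: 0.02009 hr


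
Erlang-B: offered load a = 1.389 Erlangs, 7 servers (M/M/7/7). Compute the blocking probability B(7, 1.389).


B(c,a) = (a^c/c!) / Σ_{k=0}^{c} a^k/k!
a^7/7! = 0.001979
Σ terms (k=0..7): 1.00000 + 1.38900 + 0.96466 + 0.44664 + 0.15509 + 0.04309 + 0.009974 + 0.001979 = 4.010432
B = 0.001979/4.010432 = 0.0004935

Final: 0.0004935


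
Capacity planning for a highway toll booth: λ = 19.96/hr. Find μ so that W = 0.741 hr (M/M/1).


W = 1/(μ−λ) ⇒ μ − λ = 1/W = 1/0.741 = 1.3495
μ = λ + 1/W = 19.96 + 1.3495 = 21.3095 per hr

Final: 21.3095 /hr


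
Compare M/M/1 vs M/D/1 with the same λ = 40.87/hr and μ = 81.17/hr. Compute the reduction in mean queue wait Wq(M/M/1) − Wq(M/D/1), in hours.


ρ = 40.87/81.17 = 0.5035
Wq(M/M/1) = ρ/(μ−λ) = 0.5035/40.30 = 0.01249 hr
Wq(M/D/1) = ρ/(2(μ−λ)) = 0.006247 hr
Savings = 0.01249 − 0.006247 = 0.006247 hr

Final: 0.006247 hr


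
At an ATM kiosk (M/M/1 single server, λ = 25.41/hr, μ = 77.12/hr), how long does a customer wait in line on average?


ρ = 25.41/77.12 = 0.3295
Wq = ρ/(μ−λ) = 0.3295/(77.12 − 25.41) = 0.3295/51.71 = 0.006372 hr

Final: 0.006372 hr


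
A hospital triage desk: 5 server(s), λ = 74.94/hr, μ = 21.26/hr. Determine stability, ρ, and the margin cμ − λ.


Total capacity cμ = 5·21.26 = 106.30/hr
ρ = λ/(cμ) = 74.94/106.30 = 0.7050
Stable ⇔ ρ < 1: YES
Spare capacity = cμ − λ = 106.30 − 74.94 = 31.36/hr

Final: ρ = 0.7050; stable; margin = 31.36/hr


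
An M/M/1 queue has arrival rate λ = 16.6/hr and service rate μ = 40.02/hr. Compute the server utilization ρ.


ρ = λ/μ = 16.6/40.02 = 0.4148

Final: 0.4148


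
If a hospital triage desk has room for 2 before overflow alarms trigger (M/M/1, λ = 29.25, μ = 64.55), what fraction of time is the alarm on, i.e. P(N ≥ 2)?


ρ = 29.25/64.55 = 0.4531
P(N ≥ n) = ρ^n = 0.4531^2 = 0.205333

Final: 0.205333


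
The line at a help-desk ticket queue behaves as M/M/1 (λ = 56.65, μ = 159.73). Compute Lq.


ρ = 56.65/159.73 = 0.3547
Lq = ρ²/(1−ρ) = 0.1258/0.6453 = 0.1949

Final: 0.1949


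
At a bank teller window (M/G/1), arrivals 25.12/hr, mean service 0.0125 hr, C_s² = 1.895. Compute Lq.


ρ = λ·E[S] = 25.12·0.0125 = 0.3140
Lq = ρ²(1+C_s²)/(2(1−ρ)) = 0.09860·(1+1.895)/(2·0.6860)
= 0.09860·2.8950/1.3720 = 0.20804

Final: 0.20804


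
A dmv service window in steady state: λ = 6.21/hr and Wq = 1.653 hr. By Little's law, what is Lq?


Lq = λWq = 6.21·1.653 = 10.2651

Final: 10.2651


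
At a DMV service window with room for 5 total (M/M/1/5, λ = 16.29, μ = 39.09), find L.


ρ = 16.29/39.09 = 0.4167
L = ρ[1 − (K+1)ρ^K + Kρ^(K+1)] / [(1−ρ)(1−ρ^(K+1))]
Numerator: 0.4167·(1 − 6·0.012568 + 5·0.005238) = 0.396218
Denominator: (0.5833)·(0.994762) = 0.580214
L = 0.396218/0.580214 = 0.6829

Final: 0.6829


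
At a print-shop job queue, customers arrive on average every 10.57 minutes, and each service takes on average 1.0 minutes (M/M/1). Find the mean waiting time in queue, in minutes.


λ = 60/10.57 = 5.6764 /hr
μ = 60/1.0 = 60.0000 /hr
ρ = λ/μ = 5.6764/60.0000 = 0.09461
Wq = ρ/(μ−λ) = 0.09461/(60.0000−5.6764) = 0.001742 hr
In minutes: 0.001742·60 = 0.1045 min

Final: 0.1045 min


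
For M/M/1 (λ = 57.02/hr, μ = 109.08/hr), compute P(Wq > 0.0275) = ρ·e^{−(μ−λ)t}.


ρ = 57.02/109.08 = 0.5227
P(Wq > t) = ρ·e^{−(μ−λ)t} = 0.5227·e^{−1.4316}
= 0.5227·0.238914 = 0.124889

Final: 0.124889


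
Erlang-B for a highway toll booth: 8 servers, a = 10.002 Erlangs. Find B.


B(c,a) = (a^c/c!) / Σ_{k=0}^{c} a^k/k!
a^8/8! = 2484.129763
Σ terms (k=0..8): 1.00000 + 10.00200 + 50.02000 + 166.76669 + 417.00010 + 834.16700 + 1390.55639 + 1986.90643 + 2484.12976 = 7340.548370
B = 2484.129763/7340.548370 = 0.338412

Final: 0.338412


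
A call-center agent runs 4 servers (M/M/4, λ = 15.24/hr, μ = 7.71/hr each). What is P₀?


a = λ/μ = 15.24/7.71 = 1.9767; ρ = a/c = 0.4942
Σ_{k=0}^{3} a^k/k! (terms k=0..3) = 1.00000 + 1.97665 + 1.95358 + 1.28718 = 6.21742
Tail: a^4/(4!(1−ρ)) = 15.26590/(24·0.5058) = 1.25748
P₀ = 1/(6.21742 + 1.25748) = 1/7.47490 = 0.133781

Final: 0.133781


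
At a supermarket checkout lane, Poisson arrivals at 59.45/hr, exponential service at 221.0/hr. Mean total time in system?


W = 1/(μ−λ) = 1/(221.0 − 59.45) = 1/161.55 = 0.006190 hr

Final: 0.006190 hr


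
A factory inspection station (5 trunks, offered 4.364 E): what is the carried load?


B(5,4.364) = 0.231240 (Erlang-B)
Carried load = a(1 − B) = 4.364·(1 − 0.231240) = 4.364·0.768760 = 3.3549 E

Final: 3.3549 Erlangs


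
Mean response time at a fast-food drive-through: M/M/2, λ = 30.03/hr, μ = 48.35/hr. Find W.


a = 0.6211; ρ = 0.3105; P₀ = 0.526079
Lq = P₀·a^c·ρ/(c!(1−ρ)²) = 0.06629
Wq = Lq/λ = 0.06629/30.03 = 0.002208 hr
W = Wq + 1/μ = 0.002208 + 0.02068 = 0.02289 hr

Final: 0.02289 hr


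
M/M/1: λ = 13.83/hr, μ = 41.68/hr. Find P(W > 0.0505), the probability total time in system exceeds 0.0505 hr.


W ~ Exponential(μ−λ) for M/M/1.
μ − λ = 41.68 − 13.83 = 27.8500
P(W > t) = e^{−(μ−λ)t} = e^{−1.4064} = 0.245018

Final: 0.245018


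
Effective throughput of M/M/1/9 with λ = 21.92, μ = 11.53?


ρ = 1.9011; P_K = (1−ρ)ρ^9/(1−ρ^10) = 0.474766
λ_eff = λ(1 − P_K) = 21.92·(1 − 0.474766) = 21.92·0.525234 = 11.5131 /hr

Final: 11.5131 /hr


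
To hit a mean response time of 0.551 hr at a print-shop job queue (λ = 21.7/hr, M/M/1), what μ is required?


W = 1/(μ−λ) ⇒ μ − λ = 1/W = 1/0.551 = 1.8149
μ = λ + 1/W = 21.7 + 1.8149 = 23.5149 per hr

Final: 23.5149 /hr


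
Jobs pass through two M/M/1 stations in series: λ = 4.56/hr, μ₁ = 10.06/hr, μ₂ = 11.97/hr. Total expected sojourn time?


Each node sees arrival rate λ = 4.56/hr (tandem ⇒ throughput preserved).
W₁ = 1/(μ₁−λ) = 1/(10.06−4.56) = 0.18182 hr
W₂ = 1/(μ₂−λ) = 1/(11.97−4.56) = 0.13495 hr
W_total = W₁ + W₂ = 0.18182 + 0.13495 = 0.31677 hr

Final: 0.31677 hr


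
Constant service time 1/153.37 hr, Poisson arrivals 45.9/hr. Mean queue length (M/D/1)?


ρ = 45.9/153.37 = 0.2993
M/D/1: Lq = ρ²/(2(1−ρ)) = 0.08957/(2·0.7007) = 0.06391

Final: 0.06391


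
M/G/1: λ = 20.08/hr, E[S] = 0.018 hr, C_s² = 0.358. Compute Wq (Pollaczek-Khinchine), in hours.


ρ = λ·E[S] = 20.08·0.018 = 0.3614
E[S²] = E[S]²(1+C_s²) = 0.018²·(1+0.358) = 0.0004400
Wq = λ·E[S²]/(2(1−ρ)) = 20.08·0.0004400/(2·0.6386) = 0.006918 hr

Final: 0.006918 hr


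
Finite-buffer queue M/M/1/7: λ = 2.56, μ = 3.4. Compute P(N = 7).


ρ = λ/μ = 2.56/3.4 = 0.7529
P_K = (1−ρ)ρ^K/(1−ρ^(K+1)) = (0.2471·0.137192)/(1 − 0.103297)
= 0.033894/0.896703 = 0.037799

Final: 0.037799


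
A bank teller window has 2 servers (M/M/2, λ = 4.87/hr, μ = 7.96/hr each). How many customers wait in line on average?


a = λ/μ = 0.6118; ρ = a/2 = 0.3059
P₀ = 0.531506
Lq = P₀·a^c·ρ / (c!·(1−ρ)²) = 0.531506·0.37431·0.3059/(2·0.48177)
= 0.06316

Final: 0.06316


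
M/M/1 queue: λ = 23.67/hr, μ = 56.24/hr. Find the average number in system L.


ρ = λ/μ = 23.67/56.24 = 0.4209
L = ρ/(1−ρ) = 0.4209/(1 − 0.4209) = 0.4209/0.5791 = 0.7267

Final: 0.7267


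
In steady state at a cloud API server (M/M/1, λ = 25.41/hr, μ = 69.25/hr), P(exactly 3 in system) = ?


ρ = 25.41/69.25 = 0.3669
P_n = (1−ρ)·ρ^n = (1 − 0.3669)·0.3669^3 = 0.6331·0.049403 = 0.031276

Final: 0.031276


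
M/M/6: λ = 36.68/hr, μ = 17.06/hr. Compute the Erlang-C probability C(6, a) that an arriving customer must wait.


a = λ/μ = 2.1501; ρ = a/6 = 0.3583
P₀ = 0.116210 (from M/M/c formula)
C(c,a) = [a^c/(c!(1−ρ))]·P₀ = [98.78746/(720·0.6417)]·0.116210
= 0.21383·0.116210 = 0.024849

Final: 0.024849


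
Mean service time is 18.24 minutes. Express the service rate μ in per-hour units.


μ = 1/(service time) in consistent units.
1 hour = 60 min, so μ = 60/18.24 = 3.2895 per hour

Final: 3.2895 /hr


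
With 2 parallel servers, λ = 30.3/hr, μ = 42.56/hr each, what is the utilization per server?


ρ = λ/(cμ) = 30.3/(2·42.56) = 30.3/85.12 = 0.3560

Final: 0.3560


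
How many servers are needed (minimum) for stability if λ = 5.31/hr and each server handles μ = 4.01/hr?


Stability requires cμ > λ ⇔ c > λ/μ.
λ/μ = 5.31/4.01 = 1.3242
Minimum integer c = ⌊1.3242⌋ + 1 = 2
Check: 2·4.01 = 8.02 > 5.31, while 1·4.01 = 4.01 ≤ 5.31

Final: 2 servers


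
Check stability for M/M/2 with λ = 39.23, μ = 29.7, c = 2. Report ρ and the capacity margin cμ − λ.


Total capacity cμ = 2·29.7 = 59.40/hr
ρ = λ/(cμ) = 39.23/59.40 = 0.6604
Stable ⇔ ρ < 1: YES
Spare capacity = cμ − λ = 59.40 − 39.23 = 20.17/hr

Final: ρ = 0.6604; stable; margin = 20.17/hr


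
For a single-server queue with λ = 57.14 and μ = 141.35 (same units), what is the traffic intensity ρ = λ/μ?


ρ = λ/μ = 57.14/141.35 = 0.4042

Final: 0.4042


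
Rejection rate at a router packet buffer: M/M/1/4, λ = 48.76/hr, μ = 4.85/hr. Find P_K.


ρ = λ/μ = 48.76/4.85 = 10.0536
P_K = (1−ρ)ρ^K/(1−ρ^(K+1)) = (-9.0536·10216.163467)/(1 − 102709.305288)
= -92493.141821/-102708.305288 = 0.900542

Final: 0.900542


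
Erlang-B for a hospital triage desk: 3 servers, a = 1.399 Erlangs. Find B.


B(c,a) = (a^c/c!) / Σ_{k=0}^{c} a^k/k!
a^3/3! = 0.456354
Σ terms (k=0..3): 1.00000 + 1.39900 + 0.97860 + 0.45635 = 3.833955
B = 0.456354/3.833955 = 0.119030

Final: 0.119030
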